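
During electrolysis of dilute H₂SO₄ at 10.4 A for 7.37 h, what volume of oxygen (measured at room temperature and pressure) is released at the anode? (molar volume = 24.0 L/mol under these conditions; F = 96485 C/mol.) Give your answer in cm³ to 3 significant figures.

Q = It = 10.4 × 26532 = 2.759×10^5 C
Moles of electrons = 2.759×10^5 / 96485 = 2.860 mol
2H₂O → O₂ + 4H⁺ + 4e⁻, so n(O₂) = 2.860 / 4 = 0.7150 mol
V = 0.7150 × 24.0 = 17.16 L
= 17200 cm³

17200 cm³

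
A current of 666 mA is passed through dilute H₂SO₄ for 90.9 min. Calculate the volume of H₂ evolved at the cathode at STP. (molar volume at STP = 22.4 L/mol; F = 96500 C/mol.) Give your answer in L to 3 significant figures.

Q = It = 0.666 × 5454 = 3632 C
n(e⁻) = 3632 / 96500 = 0.03764 mol
2H⁺ + 2e⁻ → H₂, so n(H₂) = 0.03764 / 2 = 0.01882 mol
V = 0.01882 × 22.4 = 0.4216 L

0.422 L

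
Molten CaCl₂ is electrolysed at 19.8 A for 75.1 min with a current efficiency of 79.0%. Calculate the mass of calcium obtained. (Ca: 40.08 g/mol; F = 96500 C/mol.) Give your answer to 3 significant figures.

14.6 g

Q = 19.8 × 4506 = 89220 C
n(e⁻) = 89220 / 96500 = 0.9246 mol
Ca²⁺ + 2e⁻ → Ca, so theoretical m(Ca) = 0.4623 × 40.08 = 18.53 g
Actual mass = 79.0% × 18.53 = 14.6 g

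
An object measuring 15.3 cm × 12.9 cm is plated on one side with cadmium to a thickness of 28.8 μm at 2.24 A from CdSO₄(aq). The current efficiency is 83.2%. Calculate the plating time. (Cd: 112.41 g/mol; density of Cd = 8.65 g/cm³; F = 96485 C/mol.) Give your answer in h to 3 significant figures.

1.26 h

Plated area = 15.3 × 12.9 = 197.4 cm²
Volume = 197.4 × 28.8×10⁻⁴ cm = 0.5685 cm³
m(Cd) = 0.5685 × 8.65 = 4.918 g
n(Cd) = 4.918 / 112.41 = 0.04375 mol; n(e⁻) = 2 × 0.04375 = 0.08750 mol
Q = 0.08750 × 96485 / 0.832 = 10150 C
t = 10150 / 2.24 = 4531 s = 1.26 h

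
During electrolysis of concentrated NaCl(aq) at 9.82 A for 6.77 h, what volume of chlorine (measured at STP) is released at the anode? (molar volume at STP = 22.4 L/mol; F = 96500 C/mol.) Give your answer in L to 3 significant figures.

Charge passed = 9.82 × 24372 = 2.393×10^5 C
Moles of electrons = 2.393×10^5 / 96500 = 2.480 mol
2Cl⁻ → Cl₂ + 2e⁻, so n(Cl₂) = 2.480 / 2 = 1.240 mol
V = 1.240 × 22.4 = 27.78 L

27.8 L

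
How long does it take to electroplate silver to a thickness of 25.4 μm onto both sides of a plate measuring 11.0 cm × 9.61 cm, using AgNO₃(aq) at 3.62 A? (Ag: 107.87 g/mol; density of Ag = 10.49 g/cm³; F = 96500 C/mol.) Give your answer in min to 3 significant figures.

23.2 min

Plated area = 2 × 11.0 × 9.61 = 211.4 cm²
Volume = 211.4 × 25.4×10⁻⁴ cm = 0.5370 cm³
m(Ag) = 0.5370 × 10.49 = 5.633 g
n(Ag) = 5.633 / 107.87 = 0.05222 mol; n(e⁻) = 0.05222 mol
Q = 0.05222 × 96500 = 5039 C
t = 5039 / 3.62 = 1392 s = 23.2 min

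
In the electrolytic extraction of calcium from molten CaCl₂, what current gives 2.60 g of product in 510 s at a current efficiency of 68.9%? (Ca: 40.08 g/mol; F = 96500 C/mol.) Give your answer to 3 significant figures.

n(Ca) = 2.60 / 40.08 = 0.06487 mol
Ca²⁺ + 2e⁻ → Ca, so n(e⁻) = 2 × 0.06487 = 0.1297 mol
Q = 0.1297 × 96500 / 0.689 = 18170 C
I = Q / t = 18170 / 510 s = 35.6 A

35.6 A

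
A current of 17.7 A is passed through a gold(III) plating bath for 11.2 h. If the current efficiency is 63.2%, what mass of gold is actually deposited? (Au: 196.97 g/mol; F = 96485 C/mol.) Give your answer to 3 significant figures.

Q = 17.7 × 40320 = 7.137×10^5 C
n(e⁻) = 7.137×10^5 / 96485 = 7.397 mol
Au³⁺ + 3e⁻ → Au, so theoretical m(Au) = 2.466 × 196.97 = 485.7 g
Actual mass = 63.2% × 485.7 = 307 g

307 g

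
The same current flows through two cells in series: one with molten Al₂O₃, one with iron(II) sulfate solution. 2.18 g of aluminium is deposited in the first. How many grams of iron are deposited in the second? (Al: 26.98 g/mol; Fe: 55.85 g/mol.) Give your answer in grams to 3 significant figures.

n(Al) = 2.18 / 26.98 = 0.08080 mol
Al³⁺ + 3e⁻ → Al, so n(e⁻) = 3 × 0.08080 = 0.2424 mol
The cells are in series, so the same charge (and hence the same n(e⁻) = 0.2424 mol) passes through both.
Fe²⁺ + 2e⁻ → Fe, so n(Fe) = 0.2424 / 2 = 0.1212 mol
m(Fe) = 0.1212 × 55.85 = 6.77 g

6.77 g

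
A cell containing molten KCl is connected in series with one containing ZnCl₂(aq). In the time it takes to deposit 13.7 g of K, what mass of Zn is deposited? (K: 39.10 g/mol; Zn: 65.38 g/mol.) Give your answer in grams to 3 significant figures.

n(K) = 13.7 / 39.10 = 0.3504 mol
K⁺ + e⁻ → K, so n(e⁻) = 0.3504 mol
Since the cells are in series, n(e⁻) in the Zn cell is also 0.3504 mol.
Zn²⁺ + 2e⁻ → Zn, so n(Zn) = 0.3504 / 2 = 0.1752 mol
m(Zn) = 0.1752 × 65.38 = 11.5 g

11.5 g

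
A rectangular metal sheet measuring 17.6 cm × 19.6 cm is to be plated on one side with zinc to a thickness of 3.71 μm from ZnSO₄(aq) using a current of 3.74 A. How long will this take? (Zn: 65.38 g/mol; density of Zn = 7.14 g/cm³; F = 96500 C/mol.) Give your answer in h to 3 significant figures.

Plated area = 17.6 × 19.6 = 345.0 cm²
Volume = 345.0 × 3.71×10⁻⁴ cm = 0.1280 cm³
m(Zn) = 0.1280 × 7.14 = 0.9139 g
n(Zn) = 0.9139 / 65.38 = 0.01398 mol; n(e⁻) = 2 × 0.01398 = 0.02796 mol
Q = 0.02796 × 96500 = 2698 C
t = 2698 / 3.74 = 721.4 s = 0.200 h

0.200 h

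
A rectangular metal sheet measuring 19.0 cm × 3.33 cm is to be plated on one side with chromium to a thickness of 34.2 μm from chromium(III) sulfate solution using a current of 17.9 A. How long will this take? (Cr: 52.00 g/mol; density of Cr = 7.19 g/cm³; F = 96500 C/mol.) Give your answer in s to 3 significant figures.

484 s

Plated area = 19.0 × 3.33 = 63.27 cm²
Volume = 63.27 × 34.2×10⁻⁴ cm = 0.2164 cm³
m(Cr) = 0.2164 × 7.19 = 1.556 g
n(Cr) = 1.556 / 52.00 = 0.02992 mol; n(e⁻) = 3 × 0.02992 = 0.08976 mol
Q = 0.08976 × 96500 = 8662 C
t = 8662 / 17.9 = 483.9 s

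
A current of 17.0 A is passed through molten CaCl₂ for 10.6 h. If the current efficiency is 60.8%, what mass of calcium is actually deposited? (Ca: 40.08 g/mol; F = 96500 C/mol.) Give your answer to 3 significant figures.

Q = 17.0 × 38160 = 6.487×10^5 C
n(e⁻) = 6.487×10^5 / 96500 = 6.722 mol
Ca²⁺ + 2e⁻ → Ca, so theoretical m(Ca) = 3.361 × 40.08 = 134.7 g
Actual mass = 60.8% × 134.7 = 81.9 g

81.9 g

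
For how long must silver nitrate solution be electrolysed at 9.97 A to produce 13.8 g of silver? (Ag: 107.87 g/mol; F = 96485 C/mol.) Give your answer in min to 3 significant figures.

20.6 min

n(Ag) = 13.8 / 107.87 = 0.1279 mol
Ag⁺ + e⁻ → Ag, so n(e⁻) = 0.1279 mol
Q = 0.1279 × 96485 = 12340 C
t = Q / I = 12340 / 9.97 = 1238 s = 20.6 min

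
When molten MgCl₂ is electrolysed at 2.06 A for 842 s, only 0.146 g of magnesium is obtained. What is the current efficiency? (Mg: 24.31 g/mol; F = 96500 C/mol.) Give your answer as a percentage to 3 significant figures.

66.8%

Q = 2.06 × 842 = 1735 C
n(e⁻) = 1735 / 96500 = 0.01798 mol
Mg²⁺ + 2e⁻ → Mg, so theoretical n(Mg) = 0.008990 mol → 0.2185 g
Efficiency = 0.146 / 0.2185 = 0.6682 = 66.8%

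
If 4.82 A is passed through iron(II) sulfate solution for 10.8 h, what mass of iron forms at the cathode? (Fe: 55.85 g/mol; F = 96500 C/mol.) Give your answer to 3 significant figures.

Charge passed = 4.82 × 38880 = 1.874×10^5 C
n(e⁻) = 1.874×10^5 / 96500 = 1.942 mol
Fe²⁺ + 2e⁻ → Fe, so n(Fe) = 1.942 / 2 = 0.9710 mol
m = 0.9710 × 55.85 = 54.2 g

54.2 g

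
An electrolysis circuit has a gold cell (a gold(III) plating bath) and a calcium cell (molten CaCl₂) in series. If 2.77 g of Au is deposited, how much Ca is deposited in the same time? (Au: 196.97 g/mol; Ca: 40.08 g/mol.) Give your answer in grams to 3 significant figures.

n(Au) = 2.77 / 196.97 = 0.01406 mol
Au³⁺ + 3e⁻ → Au, so n(e⁻) = 3 × 0.01406 = 0.04218 mol
In series, the same 0.04218 mol of electrons flows through the second cell.
Ca²⁺ + 2e⁻ → Ca, so n(Ca) = 0.04218 / 2 = 0.02109 mol
m(Ca) = 0.02109 × 40.08 = 0.845 g

0.845 g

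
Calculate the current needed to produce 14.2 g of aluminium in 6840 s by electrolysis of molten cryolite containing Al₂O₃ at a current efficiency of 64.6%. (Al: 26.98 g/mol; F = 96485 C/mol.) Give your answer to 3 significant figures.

n(Al) = 14.2 / 26.98 = 0.5263 mol
Al³⁺ + 3e⁻ → Al, so n(e⁻) = 3 × 0.5263 = 1.579 mol
Q = 1.579 × 96485 / 0.646 = 2.358×10^5 C
I = Q / t = 2.358×10^5 / 6840 s = 34.5 A

34.5 A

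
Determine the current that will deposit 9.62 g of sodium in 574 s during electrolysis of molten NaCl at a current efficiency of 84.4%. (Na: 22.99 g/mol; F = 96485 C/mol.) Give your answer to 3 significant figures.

83.3 A

n(Na) = 9.62 / 22.99 = 0.4184 mol
Na⁺ + e⁻ → Na, so n(e⁻) = 0.4184 mol
Q = 0.4184 × 96485 / 0.844 = 47830 C
I = Q / t = 47830 / 574 s = 83.3 A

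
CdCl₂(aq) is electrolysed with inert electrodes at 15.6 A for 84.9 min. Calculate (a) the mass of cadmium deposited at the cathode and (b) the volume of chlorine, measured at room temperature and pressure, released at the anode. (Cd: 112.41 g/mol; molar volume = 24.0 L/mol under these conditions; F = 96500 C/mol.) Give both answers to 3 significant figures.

Q = 15.6 × 5094 = 79470 C; n(e⁻) = 79470 / 96500 = 0.8235 mol
Cathode: Cd²⁺ + 2e⁻ → Cd → n(Cd) = 0.8235/2 = 0.4118 mol → 46.3 g
Anode: 2Cl⁻ → Cl₂ + 2e⁻ → n(Cl₂) = 0.8235/2 = 0.4118 mol → 9.88 L

46.3 g Cd; 9.88 L Cl₂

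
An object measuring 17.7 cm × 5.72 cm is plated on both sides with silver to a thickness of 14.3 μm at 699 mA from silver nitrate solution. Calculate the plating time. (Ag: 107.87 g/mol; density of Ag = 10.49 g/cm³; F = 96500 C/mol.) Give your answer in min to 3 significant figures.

64.8 min

Plated area = 2 × 17.7 × 5.72 = 202.5 cm²
Volume = 202.5 × 14.3×10⁻⁴ cm = 0.2896 cm³
m(Ag) = 0.2896 × 10.49 = 3.038 g
n(Ag) = 3.038 / 107.87 = 0.02816 mol; n(e⁻) = 0.02816 mol
Q = 0.02816 × 96500 = 2717 C
t = 2717 / 0.699 = 3887 s = 64.8 min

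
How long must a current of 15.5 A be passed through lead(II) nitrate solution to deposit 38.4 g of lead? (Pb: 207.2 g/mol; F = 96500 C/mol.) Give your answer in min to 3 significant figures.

38.5 min

n(Pb) = 38.4 / 207.2 = 0.1853 mol
Pb²⁺ + 2e⁻ → Pb, so n(e⁻) = 2 × 0.1853 = 0.3706 mol
Q = 0.3706 × 96500 = 35760 C
t = Q / I = 35760 / 15.5 = 2307 s = 38.5 min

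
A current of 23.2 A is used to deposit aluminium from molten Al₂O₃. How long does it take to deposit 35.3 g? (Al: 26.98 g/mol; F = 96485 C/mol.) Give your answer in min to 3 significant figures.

272 min

n(Al) = 35.3 / 26.98 = 1.308 mol
Al³⁺ + 3e⁻ → Al, so n(e⁻) = 3 × 1.308 = 3.924 mol
Q = 3.924 × 96485 = 3.786×10^5 C
t = Q / I = 3.786×10^5 / 23.2 = 16320 s = 272 min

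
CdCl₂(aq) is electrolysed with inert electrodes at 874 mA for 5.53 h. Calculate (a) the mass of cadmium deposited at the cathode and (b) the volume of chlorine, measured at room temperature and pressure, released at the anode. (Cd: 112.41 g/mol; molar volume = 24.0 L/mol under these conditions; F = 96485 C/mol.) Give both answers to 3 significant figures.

Q = 0.874 × 19908 = 17400 C; n(e⁻) = 17400 / 96485 = 0.1803 mol
Cathode: Cd²⁺ + 2e⁻ → Cd → n(Cd) = 0.1803/2 = 0.09015 mol → 10.1 g
Anode: 2Cl⁻ → Cl₂ + 2e⁻ → n(Cl₂) = 0.1803/2 = 0.09015 mol → 2.16 L

10.1 g Cd; 2.16 L Cl₂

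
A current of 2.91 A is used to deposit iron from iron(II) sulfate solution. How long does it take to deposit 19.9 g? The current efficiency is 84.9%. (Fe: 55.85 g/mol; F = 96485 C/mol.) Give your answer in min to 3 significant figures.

464 min

n(Fe) = 19.9 / 55.85 = 0.3563 mol
Fe²⁺ + 2e⁻ → Fe, so n(e⁻) = 2 × 0.3563 = 0.7126 mol
Q = 0.7126 × 96485 / 0.849 = 80980 C
t = Q / I = 80980 / 2.91 = 27830 s = 464 min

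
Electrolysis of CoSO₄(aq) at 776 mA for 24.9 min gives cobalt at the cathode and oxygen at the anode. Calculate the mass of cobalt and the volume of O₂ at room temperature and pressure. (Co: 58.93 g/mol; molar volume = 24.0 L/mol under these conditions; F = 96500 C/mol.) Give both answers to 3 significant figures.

Q = 0.776 × 1494 = 1159 C; n(e⁻) = 1159 / 96500 = 0.01201 mol
Cathode: Co²⁺ + 2e⁻ → Co → n(Co) = 0.01201/2 = 0.006005 mol → 0.354 g
Anode: 2H₂O → O₂ + 4H⁺ + 4e⁻ → n(O₂) = 0.01201/4 = 0.003003 mol → 0.0721 L

0.354 g Co; 0.0721 L O₂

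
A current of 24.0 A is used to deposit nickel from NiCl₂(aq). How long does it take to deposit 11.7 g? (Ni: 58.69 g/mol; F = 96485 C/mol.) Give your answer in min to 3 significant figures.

n(Ni) = 11.7 / 58.69 = 0.1994 mol
Ni²⁺ + 2e⁻ → Ni, so n(e⁻) = 2 × 0.1994 = 0.3988 mol
Q = 0.3988 × 96485 = 38480 C
t = Q / I = 38480 / 24.0 = 1603 s = 26.7 min

26.7 min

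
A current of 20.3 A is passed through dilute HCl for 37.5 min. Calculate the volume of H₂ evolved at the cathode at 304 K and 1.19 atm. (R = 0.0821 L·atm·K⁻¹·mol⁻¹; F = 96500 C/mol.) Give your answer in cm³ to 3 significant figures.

Charge passed = 20.3 × 2250 = 45680 C
n(e⁻) = Q/F = 45680/96500 = 0.4734 mol
2H⁺ + 2e⁻ → H₂, so n(H₂) = 0.4734 / 2 = 0.2367 mol
V = nRT/P = 0.2367 × 0.0821 × 304 / 1.19 = 4.964 L
= 4960 cm³

4960 cm³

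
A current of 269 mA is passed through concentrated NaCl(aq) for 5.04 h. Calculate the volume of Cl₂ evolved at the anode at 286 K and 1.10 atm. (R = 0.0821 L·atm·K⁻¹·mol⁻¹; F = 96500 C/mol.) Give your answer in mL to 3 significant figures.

Charge passed = 0.269 × 18144 = 4881 C
n(e⁻) = Q/F = 4881/96500 = 0.05058 mol
2Cl⁻ → Cl₂ + 2e⁻, so n(Cl₂) = 0.05058 / 2 = 0.02529 mol
V = nRT/P = 0.02529 × 0.0821 × 286 / 1.10 = 0.5398 L
= 540 mL

540 mL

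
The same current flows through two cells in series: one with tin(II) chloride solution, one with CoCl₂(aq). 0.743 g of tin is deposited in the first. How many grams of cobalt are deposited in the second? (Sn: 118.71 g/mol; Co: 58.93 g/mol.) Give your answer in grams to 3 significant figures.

0.369 g

n(Sn) = 0.743 / 118.71 = 0.006259 mol
Sn²⁺ + 2e⁻ → Sn, so n(e⁻) = 2 × 0.006259 = 0.01252 mol
Since the cells are in series, n(e⁻) in the Co cell is also 0.01252 mol.
Co²⁺ + 2e⁻ → Co, so n(Co) = 0.01252 / 2 = 0.006260 mol
m(Co) = 0.006260 × 58.93 = 0.369 g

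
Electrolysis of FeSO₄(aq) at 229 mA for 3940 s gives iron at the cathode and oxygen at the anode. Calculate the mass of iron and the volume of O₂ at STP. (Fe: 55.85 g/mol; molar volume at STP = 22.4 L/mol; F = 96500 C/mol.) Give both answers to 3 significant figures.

0.261 g Fe; 0.0524 L O₂

Q = 0.229 × 3940 = 902.3 C; n(e⁻) = 902.3 / 96500 = 0.009350 mol
Cathode: Fe²⁺ + 2e⁻ → Fe → n(Fe) = 0.009350/2 = 0.004675 mol → 0.261 g
Anode: 2H₂O → O₂ + 4H⁺ + 4e⁻ → n(O₂) = 0.009350/4 = 0.002338 mol → 0.0524 L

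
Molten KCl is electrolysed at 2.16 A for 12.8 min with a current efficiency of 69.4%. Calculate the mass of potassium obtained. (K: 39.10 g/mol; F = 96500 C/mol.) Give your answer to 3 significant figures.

0.466 g

Q = 2.16 × 768 = 1659 C
n(e⁻) = 1659 / 96500 = 0.01719 mol
K⁺ + e⁻ → K, so theoretical m(K) = 0.01719 × 39.10 = 0.6721 g
Actual mass = 69.4% × 0.6721 = 0.466 g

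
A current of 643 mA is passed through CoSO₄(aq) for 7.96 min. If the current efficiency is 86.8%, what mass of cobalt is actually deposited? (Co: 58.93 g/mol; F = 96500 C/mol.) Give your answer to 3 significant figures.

0.0814 g

Q = 0.643 × 477.6 = 307.1 C
n(e⁻) = 307.1 / 96500 = 0.003182 mol
Co²⁺ + 2e⁻ → Co, so theoretical m(Co) = 0.001591 × 58.93 = 0.09376 g
Actual mass = 86.8% × 0.09376 = 0.0814 g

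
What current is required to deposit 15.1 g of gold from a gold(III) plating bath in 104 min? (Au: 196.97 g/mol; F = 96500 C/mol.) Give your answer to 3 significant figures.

n(Au) = 15.1 / 196.97 = 0.07666 mol
Au³⁺ + 3e⁻ → Au, so n(e⁻) = 3 × 0.07666 = 0.2300 mol
Q = 0.2300 × 96500 = 22200 C
I = Q / t = 22200 / 6240 s = 3.56 A

3.56 A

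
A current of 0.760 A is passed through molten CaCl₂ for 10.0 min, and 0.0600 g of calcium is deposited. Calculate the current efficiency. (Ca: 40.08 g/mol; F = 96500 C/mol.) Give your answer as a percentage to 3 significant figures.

Q = 0.760 × 600 = 456.0 C
n(e⁻) = 456.0 / 96500 = 0.004725 mol
Ca²⁺ + 2e⁻ → Ca, so theoretical n(Ca) = 0.002363 mol → 0.09471 g
Efficiency = 0.0600 / 0.09471 = 0.6335 = 63.4%

63.4%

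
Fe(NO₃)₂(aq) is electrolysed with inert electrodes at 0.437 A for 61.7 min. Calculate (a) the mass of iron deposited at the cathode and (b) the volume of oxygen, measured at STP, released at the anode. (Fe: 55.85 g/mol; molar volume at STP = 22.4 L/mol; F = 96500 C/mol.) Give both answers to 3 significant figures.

Q = 0.437 × 3702 = 1618 C; n(e⁻) = 1618 / 96500 = 0.01677 mol
Cathode: Fe²⁺ + 2e⁻ → Fe → n(Fe) = 0.01677/2 = 0.008385 mol → 0.468 g
Anode: 2H₂O → O₂ + 4H⁺ + 4e⁻ → n(O₂) = 0.01677/4 = 0.004193 mol → 0.0939 L

0.468 g Fe; 0.0939 L O₂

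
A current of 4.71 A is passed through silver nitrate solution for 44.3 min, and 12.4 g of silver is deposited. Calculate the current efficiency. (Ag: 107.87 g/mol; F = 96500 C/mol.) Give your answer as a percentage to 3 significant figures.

Q = 4.71 × 2658 = 12520 C
n(e⁻) = 12520 / 96500 = 0.1297 mol
Ag⁺ + e⁻ → Ag, so theoretical n(Ag) = 0.1297 mol → 13.99 g
Efficiency = 12.4 / 13.99 = 0.8863 = 88.6%

88.6%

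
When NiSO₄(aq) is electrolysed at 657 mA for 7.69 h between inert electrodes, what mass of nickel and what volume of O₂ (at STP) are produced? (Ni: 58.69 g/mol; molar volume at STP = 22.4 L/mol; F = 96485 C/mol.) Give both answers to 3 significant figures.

Q = 0.657 × 27684 = 18190 C; n(e⁻) = 18190 / 96485 = 0.1885 mol
Cathode: Ni²⁺ + 2e⁻ → Ni → n(Ni) = 0.1885/2 = 0.09425 mol → 5.53 g
Anode: 2H₂O → O₂ + 4H⁺ + 4e⁻ → n(O₂) = 0.1885/4 = 0.04713 mol → 1.06 L

5.53 g Ni; 1.06 L O₂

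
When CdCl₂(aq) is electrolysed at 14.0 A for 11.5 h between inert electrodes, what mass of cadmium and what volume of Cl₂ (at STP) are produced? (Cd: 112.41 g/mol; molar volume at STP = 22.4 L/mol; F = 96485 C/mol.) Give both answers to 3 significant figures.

Q = 14.0 × 41400 = 5.796×10^5 C; n(e⁻) = 5.796×10^5 / 96485 = 6.007 mol
Cathode: Cd²⁺ + 2e⁻ → Cd → n(Cd) = 6.007/2 = 3.004 mol → 338 g
Anode: 2Cl⁻ → Cl₂ + 2e⁻ → n(Cl₂) = 6.007/2 = 3.004 mol → 67.3 L

338 g Cd; 67.3 L Cl₂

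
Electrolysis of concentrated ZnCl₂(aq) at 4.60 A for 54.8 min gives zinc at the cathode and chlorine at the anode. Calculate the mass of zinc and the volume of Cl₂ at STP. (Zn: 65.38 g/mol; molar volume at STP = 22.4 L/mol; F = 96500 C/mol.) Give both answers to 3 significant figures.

5.12 g Zn; 1.76 L Cl₂

Q = 4.60 × 3288 = 15120 C; n(e⁻) = 15120 / 96500 = 0.1567 mol
Cathode: Zn²⁺ + 2e⁻ → Zn → n(Zn) = 0.1567/2 = 0.07835 mol → 5.12 g
Anode: 2Cl⁻ → Cl₂ + 2e⁻ → n(Cl₂) = 0.1567/2 = 0.07835 mol → 1.76 L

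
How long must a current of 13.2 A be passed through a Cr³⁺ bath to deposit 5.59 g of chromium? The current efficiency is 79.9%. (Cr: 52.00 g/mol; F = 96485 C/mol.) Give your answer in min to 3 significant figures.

49.2 min

n(Cr) = 5.59 / 52.00 = 0.1075 mol
Cr³⁺ + 3e⁻ → Cr, so n(e⁻) = 3 × 0.1075 = 0.3225 mol
Q = 0.3225 × 96485 / 0.799 = 38940 C
t = Q / I = 38940 / 13.2 = 2950 s = 49.2 min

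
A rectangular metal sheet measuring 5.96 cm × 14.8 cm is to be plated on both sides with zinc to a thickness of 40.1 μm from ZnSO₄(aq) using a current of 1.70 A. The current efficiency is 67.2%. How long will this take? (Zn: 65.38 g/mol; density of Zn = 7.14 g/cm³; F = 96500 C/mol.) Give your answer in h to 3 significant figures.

Plated area = 2 × 5.96 × 14.8 = 176.4 cm²
Volume = 176.4 × 40.1×10⁻⁴ cm = 0.7074 cm³
m(Zn) = 0.7074 × 7.14 = 5.051 g
n(Zn) = 5.051 / 65.38 = 0.07726 mol; n(e⁻) = 2 × 0.07726 = 0.1545 mol
Q = 0.1545 × 96500 / 0.672 = 22190 C
t = 22190 / 1.70 = 13050 s = 3.63 h

3.63 h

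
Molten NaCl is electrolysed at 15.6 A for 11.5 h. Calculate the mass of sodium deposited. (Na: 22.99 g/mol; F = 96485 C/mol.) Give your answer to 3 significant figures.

Q = It = 15.6 × 41400 = 6.458×10^5 C
Moles of electrons = 6.458×10^5 / 96485 = 6.693 mol
Na⁺ + e⁻ → Na, so n(Na) = 6.693 mol
m = 6.693 × 22.99 = 154 g

154 g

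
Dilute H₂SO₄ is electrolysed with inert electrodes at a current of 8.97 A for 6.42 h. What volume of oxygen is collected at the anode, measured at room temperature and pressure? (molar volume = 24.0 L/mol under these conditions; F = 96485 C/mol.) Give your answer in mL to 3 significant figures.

12900 mL

Q = 8.97 A × 23112 s = 2.073×10^5 C
n(e⁻) = 2.073×10^5 / 96485 = 2.149 mol
2H₂O → O₂ + 4H⁺ + 4e⁻, so n(O₂) = 2.149 / 4 = 0.5373 mol
V = 0.5373 × 24.0 = 12.90 L
= 12900 mL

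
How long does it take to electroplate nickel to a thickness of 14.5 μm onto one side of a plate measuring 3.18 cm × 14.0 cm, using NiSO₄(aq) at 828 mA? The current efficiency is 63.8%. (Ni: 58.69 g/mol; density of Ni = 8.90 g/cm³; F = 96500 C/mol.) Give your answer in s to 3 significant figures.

3580 s

Plated area = 3.18 × 14.0 = 44.52 cm²
Volume = 44.52 × 14.5×10⁻⁴ cm = 0.06455 cm³
m(Ni) = 0.06455 × 8.90 = 0.5745 g
n(Ni) = 0.5745 / 58.69 = 0.009789 mol; n(e⁻) = 2 × 0.009789 = 0.01958 mol
Q = 0.01958 × 96500 / 0.638 = 2962 C
t = 2962 / 0.828 = 3577 s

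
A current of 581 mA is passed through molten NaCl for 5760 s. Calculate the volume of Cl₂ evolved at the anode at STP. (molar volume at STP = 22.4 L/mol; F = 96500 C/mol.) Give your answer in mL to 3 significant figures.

Charge passed = 0.581 × 5760 = 3347 C
n(e⁻) = Q/F = 3347/96500 = 0.03468 mol
2Cl⁻ → Cl₂ + 2e⁻, so n(Cl₂) = 0.03468 / 2 = 0.01734 mol
V = 0.01734 × 22.4 = 0.3884 L
= 388 mL

388 mL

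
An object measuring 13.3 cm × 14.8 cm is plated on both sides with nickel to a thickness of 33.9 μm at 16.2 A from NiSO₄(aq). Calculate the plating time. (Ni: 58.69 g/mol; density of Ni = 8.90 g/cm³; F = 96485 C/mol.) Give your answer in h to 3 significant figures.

Plated area = 2 × 13.3 × 14.8 = 393.7 cm²
Volume = 393.7 × 33.9×10⁻⁴ cm = 1.335 cm³
m(Ni) = 1.335 × 8.90 = 11.88 g
n(Ni) = 11.88 / 58.69 = 0.2024 mol; n(e⁻) = 2 × 0.2024 = 0.4048 mol
Q = 0.4048 × 96485 = 39060 C
t = 39060 / 16.2 = 2411 s = 0.670 h

0.670 h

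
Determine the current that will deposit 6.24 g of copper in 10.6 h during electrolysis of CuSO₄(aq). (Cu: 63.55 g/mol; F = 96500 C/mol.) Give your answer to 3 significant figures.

n(Cu) = 6.24 / 63.55 = 0.09819 mol
Cu²⁺ + 2e⁻ → Cu, so n(e⁻) = 2 × 0.09819 = 0.1964 mol
Q = 0.1964 × 96500 = 18950 C
I = Q / t = 18950 / 38160 s = 0.497 A

0.497 A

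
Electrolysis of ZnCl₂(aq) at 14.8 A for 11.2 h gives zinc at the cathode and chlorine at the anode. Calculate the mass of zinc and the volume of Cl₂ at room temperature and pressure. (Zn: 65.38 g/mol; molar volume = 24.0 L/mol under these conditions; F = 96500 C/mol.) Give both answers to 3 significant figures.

202 g Zn; 74.2 L Cl₂

Q = 14.8 × 40320 = 5.967×10^5 C; n(e⁻) = 5.967×10^5 / 96500 = 6.183 mol
Cathode: Zn²⁺ + 2e⁻ → Zn → n(Zn) = 6.183/2 = 3.092 mol → 202 g
Anode: 2Cl⁻ → Cl₂ + 2e⁻ → n(Cl₂) = 6.183/2 = 3.092 mol → 74.2 L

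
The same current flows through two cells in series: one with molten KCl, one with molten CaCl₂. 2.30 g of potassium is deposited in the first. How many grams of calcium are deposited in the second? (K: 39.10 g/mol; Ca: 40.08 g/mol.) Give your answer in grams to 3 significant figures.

n(K) = 2.30 / 39.10 = 0.05882 mol
K⁺ + e⁻ → K, so n(e⁻) = 0.05882 mol
In series, the same 0.05882 mol of electrons flows through the second cell.
Ca²⁺ + 2e⁻ → Ca, so n(Ca) = 0.05882 / 2 = 0.02941 mol
m(Ca) = 0.02941 × 40.08 = 1.18 g

1.18 g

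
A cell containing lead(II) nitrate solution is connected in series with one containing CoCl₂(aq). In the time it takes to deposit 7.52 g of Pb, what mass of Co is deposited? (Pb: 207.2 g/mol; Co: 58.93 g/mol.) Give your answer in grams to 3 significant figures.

n(Pb) = 7.52 / 207.2 = 0.03629 mol
Pb²⁺ + 2e⁻ → Pb, so n(e⁻) = 2 × 0.03629 = 0.07258 mol
In series, the same 0.07258 mol of electrons flows through the second cell.
Co²⁺ + 2e⁻ → Co, so n(Co) = 0.07258 / 2 = 0.03629 mol
m(Co) = 0.03629 × 58.93 = 2.14 g

2.14 g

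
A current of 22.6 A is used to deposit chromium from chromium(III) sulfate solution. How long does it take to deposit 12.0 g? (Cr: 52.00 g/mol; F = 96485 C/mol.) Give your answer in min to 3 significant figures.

n(Cr) = 12.0 / 52.00 = 0.2308 mol
Cr³⁺ + 3e⁻ → Cr, so n(e⁻) = 3 × 0.2308 = 0.6924 mol
Q = 0.6924 × 96485 = 66810 C
t = Q / I = 66810 / 22.6 = 2956 s = 49.3 min

49.3 min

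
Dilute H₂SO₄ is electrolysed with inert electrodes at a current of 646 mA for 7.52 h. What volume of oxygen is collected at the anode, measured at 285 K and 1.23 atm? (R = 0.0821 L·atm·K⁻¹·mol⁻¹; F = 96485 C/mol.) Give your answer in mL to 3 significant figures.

862 mL

Charge passed = 0.646 × 27072 = 17490 C
n(e⁻) = Q/F = 17490/96485 = 0.1813 mol
2H₂O → O₂ + 4H⁺ + 4e⁻, so n(O₂) = 0.1813 / 4 = 0.04533 mol
V = nRT/P = 0.04533 × 0.0821 × 285 / 1.23 = 0.8623 L
= 862 mL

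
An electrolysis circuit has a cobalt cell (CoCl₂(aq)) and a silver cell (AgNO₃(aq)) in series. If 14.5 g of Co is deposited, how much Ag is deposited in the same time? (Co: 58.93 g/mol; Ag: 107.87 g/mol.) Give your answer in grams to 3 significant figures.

n(Co) = 14.5 / 58.93 = 0.2461 mol
Co²⁺ + 2e⁻ → Co, so n(e⁻) = 2 × 0.2461 = 0.4922 mol
Same current for the same time ⇒ same n(e⁻) = 0.4922 mol in both cells.
Ag⁺ + e⁻ → Ag, so n(Ag) = 0.4922 mol
m(Ag) = 0.4922 × 107.87 = 53.1 g

53.1 g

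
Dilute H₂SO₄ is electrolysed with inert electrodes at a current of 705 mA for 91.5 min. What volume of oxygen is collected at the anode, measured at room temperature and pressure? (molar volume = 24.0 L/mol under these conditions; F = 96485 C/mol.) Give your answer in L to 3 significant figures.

0.241 L

Q = 0.705 A × 5490 s = 3870 C
n(e⁻) = Q/F = 3870/96485 = 0.04011 mol
2H₂O → O₂ + 4H⁺ + 4e⁻, so n(O₂) = 0.04011 / 4 = 0.01003 mol
V = 0.01003 × 24.0 = 0.2407 L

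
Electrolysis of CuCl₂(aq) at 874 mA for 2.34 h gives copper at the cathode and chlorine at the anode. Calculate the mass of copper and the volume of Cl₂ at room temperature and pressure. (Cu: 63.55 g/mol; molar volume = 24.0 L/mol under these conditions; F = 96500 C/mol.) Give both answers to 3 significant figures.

Q = 0.874 × 8424 = 7363 C; n(e⁻) = 7363 / 96500 = 0.07630 mol
Cathode: Cu²⁺ + 2e⁻ → Cu → n(Cu) = 0.07630/2 = 0.03815 mol → 2.42 g
Anode: 2Cl⁻ → Cl₂ + 2e⁻ → n(Cl₂) = 0.07630/2 = 0.03815 mol → 0.916 L

2.42 g Cu; 0.916 L Cl₂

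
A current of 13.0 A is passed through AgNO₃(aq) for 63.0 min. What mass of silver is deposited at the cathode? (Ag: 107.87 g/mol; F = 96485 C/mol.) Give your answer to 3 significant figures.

Q = 13.0 A × 3780 s = 49140 C
Moles of electrons = 49140 / 96485 = 0.5093 mol
Ag⁺ + e⁻ → Ag, so n(Ag) = 0.5093 mol
m = 0.5093 × 107.87 = 54.9 g

54.9 g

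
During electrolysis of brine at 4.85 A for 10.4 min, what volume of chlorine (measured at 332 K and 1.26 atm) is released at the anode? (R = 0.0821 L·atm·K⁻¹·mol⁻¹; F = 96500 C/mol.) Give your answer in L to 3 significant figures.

Q = 4.85 A × 624 s = 3026 C
n(e⁻) = 3026 / 96500 = 0.03136 mol
2Cl⁻ → Cl₂ + 2e⁻, so n(Cl₂) = 0.03136 / 2 = 0.01568 mol
V = nRT/P = 0.01568 × 0.0821 × 332 / 1.26 = 0.3392 L

0.339 L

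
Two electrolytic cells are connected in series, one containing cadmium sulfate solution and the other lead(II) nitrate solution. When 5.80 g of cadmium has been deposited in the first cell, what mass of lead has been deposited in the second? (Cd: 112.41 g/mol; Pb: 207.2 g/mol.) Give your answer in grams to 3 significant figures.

10.7 g

n(Cd) = 5.80 / 112.41 = 0.05160 mol
Cd²⁺ + 2e⁻ → Cd, so n(e⁻) = 2 × 0.05160 = 0.1032 mol
Same current for the same time ⇒ same n(e⁻) = 0.1032 mol in both cells.
Pb²⁺ + 2e⁻ → Pb, so n(Pb) = 0.1032 / 2 = 0.05160 mol
m(Pb) = 0.05160 × 207.2 = 10.7 g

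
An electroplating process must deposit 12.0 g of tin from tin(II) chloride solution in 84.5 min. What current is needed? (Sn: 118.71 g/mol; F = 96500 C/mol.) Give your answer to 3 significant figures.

n(Sn) = 12.0 / 118.71 = 0.1011 mol
Sn²⁺ + 2e⁻ → Sn, so n(e⁻) = 2 × 0.1011 = 0.2022 mol
Q = 0.2022 × 96500 = 19510 C
I = Q / t = 19510 / 5070 s = 3.85 A

3.85 A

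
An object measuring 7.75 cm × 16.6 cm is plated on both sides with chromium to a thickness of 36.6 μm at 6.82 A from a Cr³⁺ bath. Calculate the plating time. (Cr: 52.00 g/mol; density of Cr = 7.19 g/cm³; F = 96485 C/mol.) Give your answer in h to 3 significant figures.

1.54 h

Plated area = 2 × 7.75 × 16.6 = 257.3 cm²
Volume = 257.3 × 36.6×10⁻⁴ cm = 0.9417 cm³
m(Cr) = 0.9417 × 7.19 = 6.771 g
n(Cr) = 6.771 / 52.00 = 0.1302 mol; n(e⁻) = 3 × 0.1302 = 0.3906 mol
Q = 0.3906 × 96485 = 37690 C
t = 37690 / 6.82 = 5526 s = 1.54 h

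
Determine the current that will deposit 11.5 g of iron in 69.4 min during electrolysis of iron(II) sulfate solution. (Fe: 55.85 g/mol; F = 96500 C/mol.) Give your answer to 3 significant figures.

9.54 A

n(Fe) = 11.5 / 55.85 = 0.2059 mol
Fe²⁺ + 2e⁻ → Fe, so n(e⁻) = 2 × 0.2059 = 0.4118 mol
Q = 0.4118 × 96500 = 39740 C
I = Q / t = 39740 / 4164 s = 9.54 A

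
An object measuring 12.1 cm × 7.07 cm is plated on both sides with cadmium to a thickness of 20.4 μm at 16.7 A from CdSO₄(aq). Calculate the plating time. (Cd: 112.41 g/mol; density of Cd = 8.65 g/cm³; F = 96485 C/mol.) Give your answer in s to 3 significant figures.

Plated area = 2 × 12.1 × 7.07 = 171.1 cm²
Volume = 171.1 × 20.4×10⁻⁴ cm = 0.3490 cm³
m(Cd) = 0.3490 × 8.65 = 3.019 g
n(Cd) = 3.019 / 112.41 = 0.02686 mol; n(e⁻) = 2 × 0.02686 = 0.05372 mol
Q = 0.05372 × 96485 = 5183 C
t = 5183 / 16.7 = 310.4 s

310 s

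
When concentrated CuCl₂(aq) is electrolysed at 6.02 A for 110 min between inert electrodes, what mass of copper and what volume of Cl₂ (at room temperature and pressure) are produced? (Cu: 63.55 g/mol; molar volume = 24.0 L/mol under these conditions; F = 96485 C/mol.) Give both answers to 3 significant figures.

Q = 6.02 × 6600 = 39730 C; n(e⁻) = 39730 / 96485 = 0.4118 mol
Cathode: Cu²⁺ + 2e⁻ → Cu → n(Cu) = 0.4118/2 = 0.2059 mol → 13.1 g
Anode: 2Cl⁻ → Cl₂ + 2e⁻ → n(Cl₂) = 0.4118/2 = 0.2059 mol → 4.94 L

13.1 g Cu; 4.94 L Cl₂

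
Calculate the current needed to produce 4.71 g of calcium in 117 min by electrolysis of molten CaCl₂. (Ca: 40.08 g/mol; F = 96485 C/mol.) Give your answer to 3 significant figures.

n(Ca) = 4.71 / 40.08 = 0.1175 mol
Ca²⁺ + 2e⁻ → Ca, so n(e⁻) = 2 × 0.1175 = 0.2350 mol
Q = 0.2350 × 96485 = 22670 C
I = Q / t = 22670 / 7020 s = 3.23 A

3.23 A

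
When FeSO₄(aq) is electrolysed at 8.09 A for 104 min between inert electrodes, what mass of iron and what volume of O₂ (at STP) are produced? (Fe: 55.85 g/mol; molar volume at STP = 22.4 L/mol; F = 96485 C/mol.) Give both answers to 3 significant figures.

14.6 g Fe; 2.93 L O₂

Q = 8.09 × 6240 = 50480 C; n(e⁻) = 50480 / 96485 = 0.5232 mol
Cathode: Fe²⁺ + 2e⁻ → Fe → n(Fe) = 0.5232/2 = 0.2616 mol → 14.6 g
Anode: 2H₂O → O₂ + 4H⁺ + 4e⁻ → n(O₂) = 0.5232/4 = 0.1308 mol → 2.93 L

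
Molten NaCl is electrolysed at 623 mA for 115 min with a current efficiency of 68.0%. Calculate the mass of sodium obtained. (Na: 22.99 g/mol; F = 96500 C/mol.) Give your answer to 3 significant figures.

Q = 0.623 × 6900 = 4299 C
n(e⁻) = 4299 / 96500 = 0.04455 mol
Na⁺ + e⁻ → Na, so theoretical m(Na) = 0.04455 × 22.99 = 1.024 g
Actual mass = 68.0% × 1.024 = 0.696 g

0.696 g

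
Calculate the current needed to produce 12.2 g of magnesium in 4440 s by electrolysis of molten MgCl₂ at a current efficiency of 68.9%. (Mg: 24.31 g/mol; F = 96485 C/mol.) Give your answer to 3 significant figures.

n(Mg) = 12.2 / 24.31 = 0.5019 mol
Mg²⁺ + 2e⁻ → Mg, so n(e⁻) = 2 × 0.5019 = 1.004 mol
Q = 1.004 × 96485 / 0.689 = 1.406×10^5 C
I = Q / t = 1.406×10^5 / 4440 s = 31.7 A

31.7 A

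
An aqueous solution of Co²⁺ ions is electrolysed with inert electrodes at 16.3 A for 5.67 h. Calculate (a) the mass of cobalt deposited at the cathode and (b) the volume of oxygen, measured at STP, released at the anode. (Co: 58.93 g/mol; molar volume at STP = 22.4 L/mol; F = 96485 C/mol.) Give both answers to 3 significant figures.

102 g Co; 19.3 L O₂

Q = 16.3 × 20412 = 3.327×10^5 C; n(e⁻) = 3.327×10^5 / 96485 = 3.448 mol
Cathode: Co²⁺ + 2e⁻ → Co → n(Co) = 3.448/2 = 1.724 mol → 102 g
Anode: 2H₂O → O₂ + 4H⁺ + 4e⁻ → n(O₂) = 3.448/4 = 0.8620 mol → 19.3 L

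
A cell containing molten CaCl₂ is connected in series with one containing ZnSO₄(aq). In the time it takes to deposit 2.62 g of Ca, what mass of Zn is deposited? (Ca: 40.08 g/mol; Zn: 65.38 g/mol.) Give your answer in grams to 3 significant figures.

n(Ca) = 2.62 / 40.08 = 0.06537 mol
Ca²⁺ + 2e⁻ → Ca, so n(e⁻) = 2 × 0.06537 = 0.1307 mol
Since the cells are in series, n(e⁻) in the Zn cell is also 0.1307 mol.
Zn²⁺ + 2e⁻ → Zn, so n(Zn) = 0.1307 / 2 = 0.06535 mol
m(Zn) = 0.06535 × 65.38 = 4.27 g

4.27 g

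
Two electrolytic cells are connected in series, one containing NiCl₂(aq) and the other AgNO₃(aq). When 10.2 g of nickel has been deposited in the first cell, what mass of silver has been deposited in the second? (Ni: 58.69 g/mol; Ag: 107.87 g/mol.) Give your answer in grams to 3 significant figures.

n(Ni) = 10.2 / 58.69 = 0.1738 mol
Ni²⁺ + 2e⁻ → Ni, so n(e⁻) = 2 × 0.1738 = 0.3476 mol
Since the cells are in series, n(e⁻) in the Ag cell is also 0.3476 mol.
Ag⁺ + e⁻ → Ag, so n(Ag) = 0.3476 mol
m(Ag) = 0.3476 × 107.87 = 37.5 g

37.5 g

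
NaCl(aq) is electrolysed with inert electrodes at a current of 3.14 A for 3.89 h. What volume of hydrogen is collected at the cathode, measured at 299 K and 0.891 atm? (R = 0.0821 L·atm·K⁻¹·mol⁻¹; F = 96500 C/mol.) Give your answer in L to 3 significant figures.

6.28 L

Charge passed = 3.14 × 14004 = 43970 C
n(e⁻) = 43970 / 96500 = 0.4556 mol
2H⁺ + 2e⁻ → H₂, so n(H₂) = 0.4556 / 2 = 0.2278 mol
V = nRT/P = 0.2278 × 0.0821 × 299 / 0.891 = 6.276 L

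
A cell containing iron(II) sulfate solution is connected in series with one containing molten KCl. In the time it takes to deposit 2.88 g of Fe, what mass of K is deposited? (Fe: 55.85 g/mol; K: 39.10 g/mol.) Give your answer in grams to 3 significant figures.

4.03 g

n(Fe) = 2.88 / 55.85 = 0.05157 mol
Fe²⁺ + 2e⁻ → Fe, so n(e⁻) = 2 × 0.05157 = 0.1031 mol
In series, the same 0.1031 mol of electrons flows through the second cell.
K⁺ + e⁻ → K, so n(K) = 0.1031 mol
m(K) = 0.1031 × 39.10 = 4.03 g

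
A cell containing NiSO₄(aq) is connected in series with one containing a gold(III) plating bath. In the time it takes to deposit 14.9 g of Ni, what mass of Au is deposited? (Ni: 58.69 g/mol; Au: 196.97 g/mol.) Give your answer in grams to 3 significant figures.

33.3 g

n(Ni) = 14.9 / 58.69 = 0.2539 mol
Ni²⁺ + 2e⁻ → Ni, so n(e⁻) = 2 × 0.2539 = 0.5078 mol
Since the cells are in series, n(e⁻) in the Au cell is also 0.5078 mol.
Au³⁺ + 3e⁻ → Au, so n(Au) = 0.5078 / 3 = 0.1693 mol
m(Au) = 0.1693 × 196.97 = 33.3 g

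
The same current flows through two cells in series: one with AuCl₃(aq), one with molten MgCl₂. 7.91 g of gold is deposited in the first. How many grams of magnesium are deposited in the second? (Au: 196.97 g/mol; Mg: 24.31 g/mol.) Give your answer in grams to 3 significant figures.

n(Au) = 7.91 / 196.97 = 0.04016 mol
Au³⁺ + 3e⁻ → Au, so n(e⁻) = 3 × 0.04016 = 0.1205 mol
In series, the same 0.1205 mol of electrons flows through the second cell.
Mg²⁺ + 2e⁻ → Mg, so n(Mg) = 0.1205 / 2 = 0.06025 mol
m(Mg) = 0.06025 × 24.31 = 1.46 g

1.46 g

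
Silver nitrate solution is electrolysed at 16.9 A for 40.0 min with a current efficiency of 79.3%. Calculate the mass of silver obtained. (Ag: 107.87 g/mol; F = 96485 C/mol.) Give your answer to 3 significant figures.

Q = 16.9 × 2400 = 40560 C
n(e⁻) = 40560 / 96485 = 0.4204 mol
Ag⁺ + e⁻ → Ag, so theoretical m(Ag) = 0.4204 × 107.87 = 45.35 g
Actual mass = 79.3% × 45.35 = 36.0 g

36.0 g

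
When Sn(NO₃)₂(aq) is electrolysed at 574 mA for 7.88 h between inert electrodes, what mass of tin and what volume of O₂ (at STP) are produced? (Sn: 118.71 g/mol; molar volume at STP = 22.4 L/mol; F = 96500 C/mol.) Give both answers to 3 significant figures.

10.0 g Sn; 0.945 L O₂

Q = 0.574 × 28368 = 16280 C; n(e⁻) = 16280 / 96500 = 0.1687 mol
Cathode: Sn²⁺ + 2e⁻ → Sn → n(Sn) = 0.1687/2 = 0.08435 mol → 10.0 g
Anode: 2H₂O → O₂ + 4H⁺ + 4e⁻ → n(O₂) = 0.1687/4 = 0.04218 mol → 0.945 L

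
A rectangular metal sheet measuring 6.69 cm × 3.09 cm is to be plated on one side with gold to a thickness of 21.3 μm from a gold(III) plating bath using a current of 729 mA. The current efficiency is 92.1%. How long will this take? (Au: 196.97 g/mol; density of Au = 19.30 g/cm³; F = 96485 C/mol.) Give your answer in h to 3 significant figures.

0.517 h

Plated area = 6.69 × 3.09 = 20.67 cm²
Volume = 20.67 × 21.3×10⁻⁴ cm = 0.04403 cm³
m(Au) = 0.04403 × 19.30 = 0.8498 g
n(Au) = 0.8498 / 196.97 = 0.004314 mol; n(e⁻) = 3 × 0.004314 = 0.01294 mol
Q = 0.01294 × 96485 / 0.921 = 1356 C
t = 1356 / 0.729 = 1860 s = 0.517 h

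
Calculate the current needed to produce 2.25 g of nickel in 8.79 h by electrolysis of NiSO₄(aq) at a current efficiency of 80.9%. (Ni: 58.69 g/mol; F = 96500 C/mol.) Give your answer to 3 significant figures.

0.289 A

n(Ni) = 2.25 / 58.69 = 0.03834 mol
Ni²⁺ + 2e⁻ → Ni, so n(e⁻) = 2 × 0.03834 = 0.07668 mol
Q = 0.07668 × 96500 / 0.809 = 9147 C
I = Q / t = 9147 / 31644 s = 0.289 A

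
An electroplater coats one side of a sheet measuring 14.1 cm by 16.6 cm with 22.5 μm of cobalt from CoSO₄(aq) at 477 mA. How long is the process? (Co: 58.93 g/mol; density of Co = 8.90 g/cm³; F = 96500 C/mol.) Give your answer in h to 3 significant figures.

8.94 h

Plated area = 14.1 × 16.6 = 234.1 cm²
Volume = 234.1 × 22.5×10⁻⁴ cm = 0.5267 cm³
m(Co) = 0.5267 × 8.90 = 4.688 g
n(Co) = 4.688 / 58.93 = 0.07955 mol; n(e⁻) = 2 × 0.07955 = 0.1591 mol
Q = 0.1591 × 96500 = 15350 C
t = 15350 / 0.477 = 32180 s = 8.94 h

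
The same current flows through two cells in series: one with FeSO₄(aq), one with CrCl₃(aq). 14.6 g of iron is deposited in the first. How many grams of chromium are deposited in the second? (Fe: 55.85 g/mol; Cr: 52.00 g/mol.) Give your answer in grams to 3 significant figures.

9.06 g

n(Fe) = 14.6 / 55.85 = 0.2614 mol
Fe²⁺ + 2e⁻ → Fe, so n(e⁻) = 2 × 0.2614 = 0.5228 mol
The cells are in series, so the same charge (and hence the same n(e⁻) = 0.5228 mol) passes through both.
Cr³⁺ + 3e⁻ → Cr, so n(Cr) = 0.5228 / 3 = 0.1743 mol
m(Cr) = 0.1743 × 52.00 = 9.06 g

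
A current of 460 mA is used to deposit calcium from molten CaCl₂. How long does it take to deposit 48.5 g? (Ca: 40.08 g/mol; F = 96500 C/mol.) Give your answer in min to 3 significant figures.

n(Ca) = 48.5 / 40.08 = 1.210 mol
Ca²⁺ + 2e⁻ → Ca, so n(e⁻) = 2 × 1.210 = 2.420 mol
Q = 2.420 × 96500 = 2.335×10^5 C
t = Q / I = 2.335×10^5 / 0.460 = 5.076×10^5 s = 8460 min

8460 min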